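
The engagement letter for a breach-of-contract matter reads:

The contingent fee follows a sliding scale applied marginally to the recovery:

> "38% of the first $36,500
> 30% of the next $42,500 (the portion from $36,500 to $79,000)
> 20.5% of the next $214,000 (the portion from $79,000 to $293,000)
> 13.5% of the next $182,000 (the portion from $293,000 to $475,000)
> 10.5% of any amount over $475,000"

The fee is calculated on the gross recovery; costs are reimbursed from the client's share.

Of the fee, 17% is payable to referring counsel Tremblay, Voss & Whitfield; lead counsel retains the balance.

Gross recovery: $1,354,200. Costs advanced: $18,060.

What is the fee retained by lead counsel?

Fee base is the gross recovery, $1,354,200; costs are reimbursed separately.
First $36,500 at 38% = $13,870.00
Next $42,500 at 30% = $12,750.00
Next $214,000 at 20.5% = $43,870.00
Next $182,000 at 13.5% = $24,570.00
Remaining $879,200 at 10.5% = $92,316.00
Fee: $13,870.00 + $12,750.00 + $43,870.00 + $24,570.00 + $92,316.00 = $187,376.00
Referral share: 17% of $187,376.00 = $31,853.92; lead counsel retains $187,376.00 − $31,853.92 = $155,522.08.

$155,522.08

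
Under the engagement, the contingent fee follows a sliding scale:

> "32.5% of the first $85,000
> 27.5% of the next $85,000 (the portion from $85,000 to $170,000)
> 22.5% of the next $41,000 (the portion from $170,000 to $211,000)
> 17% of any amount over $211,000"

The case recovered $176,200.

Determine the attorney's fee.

$52,395.00

First $85,000 at 32.5% = $27,625.00
Next $85,000 at 27.5% = $23,375.00
Remaining $6,200 at 22.5% = $1,395.00
Fee: $27,625.00 + $23,375.00 + $1,395.00 = $52,395.00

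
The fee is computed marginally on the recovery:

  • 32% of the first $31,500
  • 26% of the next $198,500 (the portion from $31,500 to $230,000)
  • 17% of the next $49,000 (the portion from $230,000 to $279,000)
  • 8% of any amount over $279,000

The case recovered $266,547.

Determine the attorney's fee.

First $31,500 at 32% = $10,080.00
Next $198,500 at 26% = $51,610.00
Remaining $36,547 at 17% = $6,212.99
Fee: $10,080.00 + $51,610.00 + $6,212.99 = $67,902.99

$67,902.99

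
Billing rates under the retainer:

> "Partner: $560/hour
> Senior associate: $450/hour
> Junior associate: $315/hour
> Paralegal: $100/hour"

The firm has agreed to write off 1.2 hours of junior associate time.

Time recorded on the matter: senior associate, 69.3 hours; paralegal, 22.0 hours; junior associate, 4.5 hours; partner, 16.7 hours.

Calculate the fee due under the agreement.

$43,776.50

Partner: 16.7 × $560 = $9,352.00
Senior associate: 69.3 × $450 = $31,185.00
Junior associate: 4.5 × $315 = $1,417.50
Paralegal: 22.0 × $100 = $2,200.00
Subtotal: $44,154.50
Write-off: 1.2 × $315 = $378.00
Total: $44,154.50 − $378.00 = $43,776.50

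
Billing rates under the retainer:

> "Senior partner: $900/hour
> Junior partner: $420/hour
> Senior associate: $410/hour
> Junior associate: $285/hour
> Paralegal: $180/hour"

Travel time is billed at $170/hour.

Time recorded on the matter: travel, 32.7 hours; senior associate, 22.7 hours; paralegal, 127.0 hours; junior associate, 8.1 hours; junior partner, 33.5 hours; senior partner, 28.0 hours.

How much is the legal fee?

$79,304.50

Senior partner: 28.0 × $900 = $25,200.00
Junior partner: 33.5 × $420 = $14,070.00
Senior associate: 22.7 × $410 = $9,307.00
Junior associate: 8.1 × $285 = $2,308.50
Paralegal: 127.0 × $180 = $22,860.00
Subtotal: $25,200.00 + $14,070.00 + $9,307.00 + $2,308.50 + $22,860.00 = $73,745.50
Travel: 32.7 × $170 = $5,559.00
Total: $73,745.50 + $5,559.00 = $79,304.50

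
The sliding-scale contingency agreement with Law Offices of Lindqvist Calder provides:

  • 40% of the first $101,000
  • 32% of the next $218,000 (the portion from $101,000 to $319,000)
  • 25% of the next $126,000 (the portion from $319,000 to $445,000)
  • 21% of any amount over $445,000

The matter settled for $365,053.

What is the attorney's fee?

First $101,000 at 40% = $40,400.00
Next $218,000 at 32% = $69,760.00
Remaining $46,053 at 25% = $11,513.25
Fee: $40,400.00 + $69,760.00 + $11,513.25 = $121,673.25

$121,673.25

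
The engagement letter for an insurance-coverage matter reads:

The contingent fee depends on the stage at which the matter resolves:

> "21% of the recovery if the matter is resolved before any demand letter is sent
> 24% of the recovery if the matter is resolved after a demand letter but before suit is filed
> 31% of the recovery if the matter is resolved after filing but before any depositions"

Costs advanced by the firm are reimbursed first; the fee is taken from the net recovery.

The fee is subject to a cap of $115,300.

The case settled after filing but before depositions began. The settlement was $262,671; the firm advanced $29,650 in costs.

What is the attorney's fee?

$72,236.51

Fee base (net of costs): $262,671 − $29,650 = $233,021
The matter settled after filing but before depositions began, so the 31% rate applies.
$233,021 × 31% = $72,236.51
$72,236.51 is under the $115,300 cap.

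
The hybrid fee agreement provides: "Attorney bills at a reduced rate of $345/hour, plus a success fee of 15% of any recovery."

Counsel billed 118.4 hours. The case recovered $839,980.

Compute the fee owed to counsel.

Hourly: 118.4 × $345 = $40,848.00
Success fee: 15% of $839,980 = $125,997.00
Total: $40,848.00 + $125,997.00 = $166,845.00

$166,845.00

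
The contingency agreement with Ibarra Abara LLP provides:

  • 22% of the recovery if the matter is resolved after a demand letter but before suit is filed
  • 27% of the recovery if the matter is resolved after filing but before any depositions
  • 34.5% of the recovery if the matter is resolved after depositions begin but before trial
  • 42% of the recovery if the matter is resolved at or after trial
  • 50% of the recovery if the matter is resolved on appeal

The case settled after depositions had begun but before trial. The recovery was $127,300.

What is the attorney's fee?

The matter settled after depositions had begun but before trial, so the 34.5% rate applies.
$127,300 × 34.5% = $43,918.50

$43,918.50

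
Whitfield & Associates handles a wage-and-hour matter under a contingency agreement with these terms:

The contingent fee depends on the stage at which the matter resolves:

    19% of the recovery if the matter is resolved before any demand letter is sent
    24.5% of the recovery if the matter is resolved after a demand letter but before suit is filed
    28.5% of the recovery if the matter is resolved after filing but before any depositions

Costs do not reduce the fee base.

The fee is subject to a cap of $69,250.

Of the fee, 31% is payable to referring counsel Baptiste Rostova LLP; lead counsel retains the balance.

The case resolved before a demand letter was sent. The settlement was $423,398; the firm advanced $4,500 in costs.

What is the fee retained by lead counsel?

Fee base is the gross recovery, $423,398; costs are reimbursed separately.
The matter resolved before a demand letter was sent, so the 19% rate applies.
$423,398 × 19% = $80,445.62
$80,445.62 exceeds the $69,250 cap, so the fee is capped at $69,250.00.
Referral share: 31% of $69,250.00 = $21,467.50; lead counsel retains $69,250.00 − $21,467.50 = $47,782.50.

$47,782.50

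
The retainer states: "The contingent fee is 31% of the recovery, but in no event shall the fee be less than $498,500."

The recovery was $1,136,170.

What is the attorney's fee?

31% of $1,136,170 = $352,212.70
That is below the $498,500 minimum, so the minimum applies.

$498,500.00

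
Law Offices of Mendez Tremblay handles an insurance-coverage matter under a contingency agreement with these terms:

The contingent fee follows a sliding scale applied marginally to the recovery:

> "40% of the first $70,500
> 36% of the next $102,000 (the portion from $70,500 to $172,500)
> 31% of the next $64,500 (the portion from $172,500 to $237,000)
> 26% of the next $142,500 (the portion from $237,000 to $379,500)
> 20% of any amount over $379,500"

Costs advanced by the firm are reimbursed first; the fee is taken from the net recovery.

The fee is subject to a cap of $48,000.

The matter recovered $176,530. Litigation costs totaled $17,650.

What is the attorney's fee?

$48,000.00

Fee base (net of costs): $176,530 − $17,650 = $158,880
First $70,500 at 40% = $28,200.00
Remaining $88,380 at 36% = $31,816.80
Fee: $28,200.00 + $31,816.80 = $60,016.80
$60,016.80 exceeds the $48,000 cap, so the fee is capped at $48,000.00.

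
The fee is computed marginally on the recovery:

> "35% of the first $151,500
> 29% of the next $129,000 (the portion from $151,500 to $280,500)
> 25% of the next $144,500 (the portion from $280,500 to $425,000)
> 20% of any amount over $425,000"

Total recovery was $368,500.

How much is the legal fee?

$112,435.00

First $151,500 at 35% = $53,025.00
Next $129,000 at 29% = $37,410.00
Remaining $88,000 at 25% = $22,000.00
Fee: $53,025.00 + $37,410.00 + $22,000.00 = $112,435.00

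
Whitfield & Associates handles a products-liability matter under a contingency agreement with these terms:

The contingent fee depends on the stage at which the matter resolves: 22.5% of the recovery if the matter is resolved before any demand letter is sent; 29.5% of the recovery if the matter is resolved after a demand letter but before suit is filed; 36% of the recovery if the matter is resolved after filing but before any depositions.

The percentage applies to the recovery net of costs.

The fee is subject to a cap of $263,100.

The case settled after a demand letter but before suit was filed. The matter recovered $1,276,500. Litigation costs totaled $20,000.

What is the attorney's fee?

$263,100.00

Fee base (net of costs): $1,276,500 − $20,000 = $1,256,500
The matter settled after a demand letter but before suit was filed, so the 29.5% rate applies.
$1,256,500 × 29.5% = $370,667.50
$370,667.50 exceeds the $263,100 cap, so the fee is capped at $263,100.00.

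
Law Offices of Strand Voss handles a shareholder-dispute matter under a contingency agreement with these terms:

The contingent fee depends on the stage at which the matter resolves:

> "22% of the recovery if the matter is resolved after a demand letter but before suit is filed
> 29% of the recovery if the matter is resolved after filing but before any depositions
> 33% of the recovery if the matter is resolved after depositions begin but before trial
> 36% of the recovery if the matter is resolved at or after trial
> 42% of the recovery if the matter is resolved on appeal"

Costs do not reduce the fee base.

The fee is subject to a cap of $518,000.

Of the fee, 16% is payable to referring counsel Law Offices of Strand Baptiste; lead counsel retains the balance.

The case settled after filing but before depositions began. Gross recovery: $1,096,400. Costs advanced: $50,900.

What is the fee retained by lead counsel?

Fee base is the gross recovery, $1,096,400; costs are reimbursed separately.
The matter settled after filing but before depositions began, so the 29% rate applies.
$1,096,400 × 29% = $317,956.00
$317,956.00 is under the $518,000 cap.
Referral share: 16% of $317,956.00 = $50,872.96; lead counsel retains $317,956.00 − $50,872.96 = $267,083.04.

$267,083.04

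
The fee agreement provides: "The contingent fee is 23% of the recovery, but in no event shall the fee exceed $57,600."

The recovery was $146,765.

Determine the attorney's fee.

$33,755.95

23% of $146,765 = $33,755.95
That is under the $57,600 cap.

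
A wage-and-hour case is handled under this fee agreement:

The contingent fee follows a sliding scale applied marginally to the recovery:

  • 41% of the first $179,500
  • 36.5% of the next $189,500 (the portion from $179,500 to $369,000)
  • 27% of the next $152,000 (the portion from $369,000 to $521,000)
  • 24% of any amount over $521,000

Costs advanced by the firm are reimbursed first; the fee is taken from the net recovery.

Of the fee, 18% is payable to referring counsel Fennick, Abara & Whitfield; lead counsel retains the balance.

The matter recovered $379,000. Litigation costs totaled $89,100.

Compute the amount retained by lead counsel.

Fee base (net of costs): $379,000 − $89,100 = $289,900
First $179,500 at 41% = $73,595.00
Remaining $110,400 at 36.5% = $40,296.00
Fee: $73,595.00 + $40,296.00 = $113,891.00
Referral share: 18% of $113,891.00 = $20,500.38; lead counsel retains $113,891.00 − $20,500.38 = $93,390.62.

$93,390.62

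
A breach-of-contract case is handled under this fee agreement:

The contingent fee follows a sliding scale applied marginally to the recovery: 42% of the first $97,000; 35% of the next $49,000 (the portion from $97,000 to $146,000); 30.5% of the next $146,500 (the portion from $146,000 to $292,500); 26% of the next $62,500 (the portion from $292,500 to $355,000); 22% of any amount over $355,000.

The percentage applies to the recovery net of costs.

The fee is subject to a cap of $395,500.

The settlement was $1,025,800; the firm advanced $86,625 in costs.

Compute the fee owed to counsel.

$247,341.00

Fee base (net of costs): $1,025,800 − $86,625 = $939,175
First $97,000 at 42% = $40,740.00
Next $49,000 at 35% = $17,150.00
Next $146,500 at 30.5% = $44,682.50
Next $62,500 at 26% = $16,250.00
Remaining $584,175 at 22% = $128,518.50
Fee: $40,740.00 + $17,150.00 + $44,682.50 + $16,250.00 + $128,518.50 = $247,341.00
$247,341.00 is under the $395,500 cap.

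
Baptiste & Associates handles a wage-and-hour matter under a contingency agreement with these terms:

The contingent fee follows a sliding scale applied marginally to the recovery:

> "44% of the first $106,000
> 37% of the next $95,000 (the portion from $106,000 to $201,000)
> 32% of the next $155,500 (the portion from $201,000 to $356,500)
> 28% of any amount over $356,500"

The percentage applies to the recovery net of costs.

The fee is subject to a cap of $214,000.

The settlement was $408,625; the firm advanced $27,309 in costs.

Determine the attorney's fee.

$138,498.48

Fee base (net of costs): $408,625 − $27,309 = $381,316
First $106,000 at 44% = $46,640.00
Next $95,000 at 37% = $35,150.00
Next $155,500 at 32% = $49,760.00
Remaining $24,816 at 28% = $6,948.48
Fee: $46,640.00 + $35,150.00 + $49,760.00 + $6,948.48 = $138,498.48
$138,498.48 is under the $214,000 cap.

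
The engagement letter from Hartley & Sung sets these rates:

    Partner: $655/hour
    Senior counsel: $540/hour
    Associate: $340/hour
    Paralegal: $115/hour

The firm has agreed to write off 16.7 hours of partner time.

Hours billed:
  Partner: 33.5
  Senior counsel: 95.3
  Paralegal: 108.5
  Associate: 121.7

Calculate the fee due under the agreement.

$116,321.50

Partner: 33.5 × $655 = $21,942.50
Senior counsel: 95.3 × $540 = $51,462.00
Associate: 121.7 × $340 = $41,378.00
Paralegal: 108.5 × $115 = $12,477.50
Subtotal: $127,260.00
Write-off: 16.7 × $655 = $10,938.50
Total: $127,260.00 − $10,938.50 = $116,321.50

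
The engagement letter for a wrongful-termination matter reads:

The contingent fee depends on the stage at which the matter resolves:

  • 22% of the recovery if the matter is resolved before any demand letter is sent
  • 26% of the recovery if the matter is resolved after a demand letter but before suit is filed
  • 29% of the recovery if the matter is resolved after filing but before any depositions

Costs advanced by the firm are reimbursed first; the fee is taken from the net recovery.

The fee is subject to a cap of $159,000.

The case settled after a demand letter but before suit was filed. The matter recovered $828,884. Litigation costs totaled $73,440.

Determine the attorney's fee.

Fee base (net of costs): $828,884 − $73,440 = $755,444
The matter settled after a demand letter but before suit was filed, so the 26% rate applies.
$755,444 × 26% = $196,415.44
$196,415.44 exceeds the $159,000 cap, so the fee is capped at $159,000.00.

$159,000.00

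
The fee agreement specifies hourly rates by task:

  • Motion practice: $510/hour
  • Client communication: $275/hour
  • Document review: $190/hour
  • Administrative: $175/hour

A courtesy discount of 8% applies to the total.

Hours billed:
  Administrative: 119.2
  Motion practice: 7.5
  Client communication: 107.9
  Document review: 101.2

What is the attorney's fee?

Motion practice: 7.5 × $510 = $3,825.00
Client communication: 107.9 × $275 = $29,672.50
Document review: 101.2 × $190 = $19,228.00
Administrative: 119.2 × $175 = $20,860.00
Subtotal: $73,585.50
Less 8% discount: −$5,886.84
Total: $73,585.50 − $5,886.84 = $67,698.66

$67,698.66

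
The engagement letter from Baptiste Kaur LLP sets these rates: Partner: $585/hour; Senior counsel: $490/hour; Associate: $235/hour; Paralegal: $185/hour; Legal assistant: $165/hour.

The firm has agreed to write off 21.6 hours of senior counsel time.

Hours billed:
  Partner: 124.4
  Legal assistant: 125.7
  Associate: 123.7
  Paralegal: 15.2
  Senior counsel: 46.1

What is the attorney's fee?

Partner: 124.4 × $585 = $72,774.00
Senior counsel: 46.1 × $490 = $22,589.00
Associate: 123.7 × $235 = $29,069.50
Paralegal: 15.2 × $185 = $2,812.00
Legal assistant: 125.7 × $165 = $20,740.50
Subtotal: $147,985.00
Write-off: 21.6 × $490 = $10,584.00
Total: $147,985.00 − $10,584.00 = $137,401.00

$137,401.00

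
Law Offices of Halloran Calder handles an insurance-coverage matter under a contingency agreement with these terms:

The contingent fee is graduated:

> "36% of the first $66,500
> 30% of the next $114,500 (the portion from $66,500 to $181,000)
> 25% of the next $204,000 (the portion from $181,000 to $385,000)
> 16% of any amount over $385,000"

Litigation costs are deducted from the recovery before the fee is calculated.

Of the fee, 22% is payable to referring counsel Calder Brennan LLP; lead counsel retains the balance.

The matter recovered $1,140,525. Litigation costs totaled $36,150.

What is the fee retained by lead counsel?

$175,024.20

Fee base (net of costs): $1,140,525 − $36,150 = $1,104,375
First $66,500 at 36% = $23,940.00
Next $114,500 at 30% = $34,350.00
Next $204,000 at 25% = $51,000.00
Remaining $719,375 at 16% = $115,100.00
Fee: $23,940.00 + $34,350.00 + $51,000.00 + $115,100.00 = $224,390.00
Referral share: 22% of $224,390.00 = $49,365.80; lead counsel retains $224,390.00 − $49,365.80 = $175,024.20.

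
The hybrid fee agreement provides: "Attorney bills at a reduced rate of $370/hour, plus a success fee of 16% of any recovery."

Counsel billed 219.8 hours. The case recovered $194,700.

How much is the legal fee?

$112,478.00

Hourly: 219.8 × $370 = $81,326.00
Success fee: 16% of $194,700 = $31,152.00
Total: $81,326.00 + $31,152.00 = $112,478.00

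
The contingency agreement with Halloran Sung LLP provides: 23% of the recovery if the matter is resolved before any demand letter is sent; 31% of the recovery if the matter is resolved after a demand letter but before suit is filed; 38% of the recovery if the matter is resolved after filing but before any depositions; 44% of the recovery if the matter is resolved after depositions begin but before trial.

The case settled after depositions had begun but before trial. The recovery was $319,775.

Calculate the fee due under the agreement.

The matter settled after depositions had begun but before trial, so the 44% rate applies.
$319,775 × 44% = $140,701.00

$140,701.00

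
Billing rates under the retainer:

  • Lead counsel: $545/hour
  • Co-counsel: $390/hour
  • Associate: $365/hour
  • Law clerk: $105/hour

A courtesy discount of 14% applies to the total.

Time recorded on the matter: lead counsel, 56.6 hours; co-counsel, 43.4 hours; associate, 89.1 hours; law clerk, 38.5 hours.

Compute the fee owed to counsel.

Lead counsel: 56.6 × $545 = $30,847.00
Co-counsel: 43.4 × $390 = $16,926.00
Associate: 89.1 × $365 = $32,521.50
Law clerk: 38.5 × $105 = $4,042.50
Subtotal: $84,337.00
Less 14% discount: −$11,807.18
Total: $84,337.00 − $11,807.18 = $72,529.82

$72,529.82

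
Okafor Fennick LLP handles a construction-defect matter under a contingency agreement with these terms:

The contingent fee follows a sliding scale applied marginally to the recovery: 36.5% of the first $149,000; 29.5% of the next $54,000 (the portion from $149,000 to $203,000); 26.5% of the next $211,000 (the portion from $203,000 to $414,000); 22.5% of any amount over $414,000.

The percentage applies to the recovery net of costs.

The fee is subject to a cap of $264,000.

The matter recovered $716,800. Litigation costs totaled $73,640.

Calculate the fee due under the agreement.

Fee base (net of costs): $716,800 − $73,640 = $643,160
First $149,000 at 36.5% = $54,385.00
Next $54,000 at 29.5% = $15,930.00
Next $211,000 at 26.5% = $55,915.00
Remaining $229,160 at 22.5% = $51,561.00
Fee: $54,385.00 + $15,930.00 + $55,915.00 + $51,561.00 = $177,791.00
$177,791.00 is under the $264,000 cap.

$177,791.00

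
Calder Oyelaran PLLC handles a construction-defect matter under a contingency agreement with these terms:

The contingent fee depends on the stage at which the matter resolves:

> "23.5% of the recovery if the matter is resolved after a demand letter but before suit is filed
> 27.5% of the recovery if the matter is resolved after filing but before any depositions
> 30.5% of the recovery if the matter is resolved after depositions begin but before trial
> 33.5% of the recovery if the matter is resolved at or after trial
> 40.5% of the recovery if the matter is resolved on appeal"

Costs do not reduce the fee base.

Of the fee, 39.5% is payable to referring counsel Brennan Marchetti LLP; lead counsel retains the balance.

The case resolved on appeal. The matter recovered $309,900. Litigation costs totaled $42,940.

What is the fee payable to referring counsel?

$49,576.25

Fee base is the gross recovery, $309,900; costs are reimbursed separately.
The matter resolved on appeal, so the 40.5% rate applies.
$309,900 × 40.5% = $125,509.50
Referral share: 39.5% of $125,509.50 = $49,576.25; lead counsel retains $125,509.50 − $49,576.25 = $75,933.25.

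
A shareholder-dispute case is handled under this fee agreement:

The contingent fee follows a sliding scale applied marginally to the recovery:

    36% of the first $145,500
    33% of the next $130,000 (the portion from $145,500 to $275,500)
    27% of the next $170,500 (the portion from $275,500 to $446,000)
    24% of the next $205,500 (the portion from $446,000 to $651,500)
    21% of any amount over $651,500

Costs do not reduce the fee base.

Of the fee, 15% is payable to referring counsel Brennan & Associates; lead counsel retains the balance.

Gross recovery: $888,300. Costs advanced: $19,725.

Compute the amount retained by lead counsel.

$204,308.55

Fee base is the gross recovery, $888,300; costs are reimbursed separately.
First $145,500 at 36% = $52,380.00
Next $130,000 at 33% = $42,900.00
Next $170,500 at 27% = $46,035.00
Next $205,500 at 24% = $49,320.00
Remaining $236,800 at 21% = $49,728.00
Fee: $52,380.00 + $42,900.00 + $46,035.00 + $49,320.00 + $49,728.00 = $240,363.00
Referral share: 15% of $240,363.00 = $36,054.45; lead counsel retains $240,363.00 − $36,054.45 = $204,308.55.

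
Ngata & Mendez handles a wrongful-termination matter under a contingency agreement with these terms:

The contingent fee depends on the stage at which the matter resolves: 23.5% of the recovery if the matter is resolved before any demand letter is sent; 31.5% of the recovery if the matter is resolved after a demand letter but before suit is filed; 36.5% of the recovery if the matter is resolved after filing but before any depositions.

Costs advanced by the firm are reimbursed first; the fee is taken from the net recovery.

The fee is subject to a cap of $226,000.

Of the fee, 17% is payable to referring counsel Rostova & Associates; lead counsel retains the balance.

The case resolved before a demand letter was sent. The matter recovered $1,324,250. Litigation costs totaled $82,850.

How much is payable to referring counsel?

Fee base (net of costs): $1,324,250 − $82,850 = $1,241,400
The matter resolved before a demand letter was sent, so the 23.5% rate applies.
$1,241,400 × 23.5% = $291,729.00
$291,729.00 exceeds the $226,000 cap, so the fee is capped at $226,000.00.
Referral share: 17% of $226,000.00 = $38,420.00; lead counsel retains $226,000.00 − $38,420.00 = $187,580.00.

$38,420.00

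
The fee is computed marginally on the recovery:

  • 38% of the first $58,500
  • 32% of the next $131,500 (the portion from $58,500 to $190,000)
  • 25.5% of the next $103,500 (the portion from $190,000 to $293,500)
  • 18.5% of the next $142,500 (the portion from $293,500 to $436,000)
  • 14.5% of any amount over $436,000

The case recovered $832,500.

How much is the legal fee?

$174,557.50

First $58,500 at 38% = $22,230.00
Next $131,500 at 32% = $42,080.00
Next $103,500 at 25.5% = $26,392.50
Next $142,500 at 18.5% = $26,362.50
Remaining $396,500 at 14.5% = $57,492.50
Fee: $22,230.00 + $42,080.00 + $26,392.50 + $26,362.50 + $57,492.50 = $174,557.50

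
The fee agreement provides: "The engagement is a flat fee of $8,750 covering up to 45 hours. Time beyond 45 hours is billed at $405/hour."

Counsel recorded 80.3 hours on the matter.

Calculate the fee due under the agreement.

Flat fee: $8,750.00
Excess hours: 80.3 − 45 = 35.3
Overrun: 35.3 × $405 = $14,296.50
Total: $8,750.00 + $14,296.50 = $23,046.50

$23,046.50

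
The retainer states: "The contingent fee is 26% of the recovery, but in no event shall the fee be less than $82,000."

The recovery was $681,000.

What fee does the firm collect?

26% of $681,000 = $177,060.00
That exceeds the $82,000 minimum.

$177,060.00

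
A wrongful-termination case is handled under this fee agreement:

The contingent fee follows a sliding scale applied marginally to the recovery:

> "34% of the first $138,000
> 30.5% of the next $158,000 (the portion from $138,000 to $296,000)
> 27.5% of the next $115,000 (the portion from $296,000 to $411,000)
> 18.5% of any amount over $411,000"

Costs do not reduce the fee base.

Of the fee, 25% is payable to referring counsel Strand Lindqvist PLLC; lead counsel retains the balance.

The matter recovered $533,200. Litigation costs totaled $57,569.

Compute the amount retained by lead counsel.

Fee base is the gross recovery, $533,200; costs are reimbursed separately.
First $138,000 at 34% = $46,920.00
Next $158,000 at 30.5% = $48,190.00
Next $115,000 at 27.5% = $31,625.00
Remaining $122,200 at 18.5% = $22,607.00
Fee: $46,920.00 + $48,190.00 + $31,625.00 + $22,607.00 = $149,342.00
Referral share: 25% of $149,342.00 = $37,335.50; lead counsel retains $149,342.00 − $37,335.50 = $112,006.50.

$112,006.50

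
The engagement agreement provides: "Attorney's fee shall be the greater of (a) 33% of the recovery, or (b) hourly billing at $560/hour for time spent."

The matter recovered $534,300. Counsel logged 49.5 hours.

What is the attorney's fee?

(a) 33% of $534,300 = $176,319.00
(b) 49.5 × $560 = $27,720.00
The greater is (a): $176,319.00.

$176,319.00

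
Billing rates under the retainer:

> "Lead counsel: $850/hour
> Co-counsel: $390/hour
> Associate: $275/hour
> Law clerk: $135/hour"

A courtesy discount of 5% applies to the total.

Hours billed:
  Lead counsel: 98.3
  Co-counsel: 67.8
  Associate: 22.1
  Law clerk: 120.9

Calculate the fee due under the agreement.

$125,776.20

Lead counsel: 98.3 × $850 = $83,555.00
Co-counsel: 67.8 × $390 = $26,442.00
Associate: 22.1 × $275 = $6,077.50
Law clerk: 120.9 × $135 = $16,321.50
Subtotal: $132,396.00
Less 5% discount: −$6,619.80
Total: $132,396.00 − $6,619.80 = $125,776.20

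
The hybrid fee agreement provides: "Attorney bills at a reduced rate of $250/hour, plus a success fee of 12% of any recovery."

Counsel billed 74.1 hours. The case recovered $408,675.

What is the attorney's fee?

Hourly: 74.1 × $250 = $18,525.00
Success fee: 12% of $408,675 = $49,041.00
Total: $18,525.00 + $49,041.00 = $67,566.00

$67,566.00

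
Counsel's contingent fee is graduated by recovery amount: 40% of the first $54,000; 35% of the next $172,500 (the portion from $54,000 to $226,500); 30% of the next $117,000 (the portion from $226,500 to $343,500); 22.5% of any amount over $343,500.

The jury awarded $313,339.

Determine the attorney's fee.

$108,026.70

First $54,000 at 40% = $21,600.00
Next $172,500 at 35% = $60,375.00
Remaining $86,839 at 30% = $26,051.70
Fee: $21,600.00 + $60,375.00 + $26,051.70 = $108,026.70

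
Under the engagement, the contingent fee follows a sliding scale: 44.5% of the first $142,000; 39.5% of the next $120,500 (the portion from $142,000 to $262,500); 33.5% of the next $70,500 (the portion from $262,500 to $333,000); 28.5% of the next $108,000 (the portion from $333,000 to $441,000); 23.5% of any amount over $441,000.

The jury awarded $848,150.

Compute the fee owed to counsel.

$260,865.25

First $142,000 at 44.5% = $63,190.00
Next $120,500 at 39.5% = $47,597.50
Next $70,500 at 33.5% = $23,617.50
Next $108,000 at 28.5% = $30,780.00
Remaining $407,150 at 23.5% = $95,680.25
Fee: $63,190.00 + $47,597.50 + $23,617.50 + $30,780.00 + $95,680.25 = $260,865.25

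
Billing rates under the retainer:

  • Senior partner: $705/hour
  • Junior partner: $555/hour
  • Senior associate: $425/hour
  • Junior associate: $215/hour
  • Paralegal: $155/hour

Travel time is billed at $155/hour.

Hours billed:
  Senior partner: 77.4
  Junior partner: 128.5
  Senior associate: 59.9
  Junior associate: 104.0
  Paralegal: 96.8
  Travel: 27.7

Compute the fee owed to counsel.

Senior partner: 77.4 × $705 = $54,567.00
Junior partner: 128.5 × $555 = $71,317.50
Senior associate: 59.9 × $425 = $25,457.50
Junior associate: 104.0 × $215 = $22,360.00
Paralegal: 96.8 × $155 = $15,004.00
Subtotal: $54,567.00 + $71,317.50 + $25,457.50 + $22,360.00 + $15,004.00 = $188,706.00
Travel: 27.7 × $155 = $4,293.50
Total: $188,706.00 + $4,293.50 = $192,999.50

$192,999.50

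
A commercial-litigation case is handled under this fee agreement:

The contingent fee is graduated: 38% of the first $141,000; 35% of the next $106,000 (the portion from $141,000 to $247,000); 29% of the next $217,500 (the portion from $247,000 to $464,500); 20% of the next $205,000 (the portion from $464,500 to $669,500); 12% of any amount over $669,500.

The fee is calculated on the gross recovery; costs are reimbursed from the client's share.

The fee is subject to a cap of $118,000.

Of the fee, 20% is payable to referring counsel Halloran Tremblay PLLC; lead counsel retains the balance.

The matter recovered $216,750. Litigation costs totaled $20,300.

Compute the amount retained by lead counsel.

$64,074.00

Fee base is the gross recovery, $216,750; costs are reimbursed separately.
First $141,000 at 38% = $53,580.00
Remaining $75,750 at 35% = $26,512.50
Fee: $53,580.00 + $26,512.50 = $80,092.50
$80,092.50 is under the $118,000 cap.
Referral share: 20% of $80,092.50 = $16,018.50; lead counsel retains $80,092.50 − $16,018.50 = $64,074.00.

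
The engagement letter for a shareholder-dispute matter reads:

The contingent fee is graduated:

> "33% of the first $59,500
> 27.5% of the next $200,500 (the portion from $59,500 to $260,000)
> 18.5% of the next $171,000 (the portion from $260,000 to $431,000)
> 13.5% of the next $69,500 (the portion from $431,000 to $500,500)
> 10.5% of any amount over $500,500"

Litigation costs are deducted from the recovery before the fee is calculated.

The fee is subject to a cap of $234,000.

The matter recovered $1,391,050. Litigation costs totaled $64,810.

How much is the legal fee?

Fee base (net of costs): $1,391,050 − $64,810 = $1,326,240
First $59,500 at 33% = $19,635.00
Next $200,500 at 27.5% = $55,137.50
Next $171,000 at 18.5% = $31,635.00
Next $69,500 at 13.5% = $9,382.50
Remaining $825,740 at 10.5% = $86,702.70
Fee: $19,635.00 + $55,137.50 + $31,635.00 + $9,382.50 + $86,702.70 = $202,492.70
$202,492.70 is under the $234,000 cap.

$202,492.70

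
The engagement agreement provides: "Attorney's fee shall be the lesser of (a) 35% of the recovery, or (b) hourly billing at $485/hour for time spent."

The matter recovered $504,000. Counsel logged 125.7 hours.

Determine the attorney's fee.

$60,964.50

(a) 35% of $504,000 = $176,400.00
(b) 125.7 × $485 = $60,964.50
The lesser is (b): $60,964.50.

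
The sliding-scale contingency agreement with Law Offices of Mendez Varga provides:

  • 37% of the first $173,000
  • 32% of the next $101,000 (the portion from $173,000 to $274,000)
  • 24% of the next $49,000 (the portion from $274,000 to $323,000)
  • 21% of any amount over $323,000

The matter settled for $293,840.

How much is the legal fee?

First $173,000 at 37% = $64,010.00
Next $101,000 at 32% = $32,320.00
Remaining $19,840 at 24% = $4,761.60
Fee: $64,010.00 + $32,320.00 + $4,761.60 = $101,091.60

$101,091.60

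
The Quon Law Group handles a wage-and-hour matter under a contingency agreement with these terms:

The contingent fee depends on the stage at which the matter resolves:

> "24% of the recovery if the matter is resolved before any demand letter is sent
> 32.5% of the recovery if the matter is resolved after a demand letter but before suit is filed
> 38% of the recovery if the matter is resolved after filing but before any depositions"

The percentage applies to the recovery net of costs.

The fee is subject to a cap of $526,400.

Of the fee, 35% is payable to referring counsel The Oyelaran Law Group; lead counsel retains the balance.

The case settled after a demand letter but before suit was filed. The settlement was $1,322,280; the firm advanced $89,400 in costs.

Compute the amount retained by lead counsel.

$260,445.90

Fee base (net of costs): $1,322,280 − $89,400 = $1,232,880
The matter settled after a demand letter but before suit was filed, so the 32.5% rate applies.
$1,232,880 × 32.5% = $400,686.00
$400,686.00 is under the $526,400 cap.
Referral share: 35% of $400,686.00 = $140,240.10; lead counsel retains $400,686.00 − $140,240.10 = $260,445.90.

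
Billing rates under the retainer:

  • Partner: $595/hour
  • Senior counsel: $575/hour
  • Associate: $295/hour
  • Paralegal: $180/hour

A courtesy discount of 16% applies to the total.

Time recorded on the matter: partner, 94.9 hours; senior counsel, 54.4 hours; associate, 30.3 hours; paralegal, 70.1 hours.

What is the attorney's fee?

$91,813.68

Partner: 94.9 × $595 = $56,465.50
Senior counsel: 54.4 × $575 = $31,280.00
Associate: 30.3 × $295 = $8,938.50
Paralegal: 70.1 × $180 = $12,618.00
Subtotal: $109,302.00
Less 16% discount: −$17,488.32
Total: $109,302.00 − $17,488.32 = $91,813.68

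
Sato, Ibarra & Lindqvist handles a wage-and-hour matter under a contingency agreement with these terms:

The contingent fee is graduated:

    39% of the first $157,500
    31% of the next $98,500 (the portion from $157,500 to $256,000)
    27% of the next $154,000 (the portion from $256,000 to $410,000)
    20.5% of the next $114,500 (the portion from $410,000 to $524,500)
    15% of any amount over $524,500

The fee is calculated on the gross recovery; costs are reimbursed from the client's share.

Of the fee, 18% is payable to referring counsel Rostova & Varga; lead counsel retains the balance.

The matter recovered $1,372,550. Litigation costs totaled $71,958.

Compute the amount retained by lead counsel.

$233,060.40

Fee base is the gross recovery, $1,372,550; costs are reimbursed separately.
First $157,500 at 39% = $61,425.00
Next $98,500 at 31% = $30,535.00
Next $154,000 at 27% = $41,580.00
Next $114,500 at 20.5% = $23,472.50
Remaining $848,050 at 15% = $127,207.50
Fee: $61,425.00 + $30,535.00 + $41,580.00 + $23,472.50 + $127,207.50 = $284,220.00
Referral share: 18% of $284,220.00 = $51,159.60; lead counsel retains $284,220.00 − $51,159.60 = $233,060.40.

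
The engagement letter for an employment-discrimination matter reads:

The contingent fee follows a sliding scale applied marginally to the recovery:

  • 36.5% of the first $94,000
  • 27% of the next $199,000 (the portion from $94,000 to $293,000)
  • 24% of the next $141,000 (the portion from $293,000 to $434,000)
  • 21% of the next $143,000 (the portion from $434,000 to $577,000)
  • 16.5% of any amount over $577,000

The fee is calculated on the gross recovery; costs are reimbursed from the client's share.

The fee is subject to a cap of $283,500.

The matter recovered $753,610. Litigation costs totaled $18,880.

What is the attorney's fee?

$181,050.65

Fee base is the gross recovery, $753,610; costs are reimbursed separately.
First $94,000 at 36.5% = $34,310.00
Next $199,000 at 27% = $53,730.00
Next $141,000 at 24% = $33,840.00
Next $143,000 at 21% = $30,030.00
Remaining $176,610 at 16.5% = $29,140.65
Fee: $34,310.00 + $53,730.00 + $33,840.00 + $30,030.00 + $29,140.65 = $181,050.65
$181,050.65 is under the $283,500 cap.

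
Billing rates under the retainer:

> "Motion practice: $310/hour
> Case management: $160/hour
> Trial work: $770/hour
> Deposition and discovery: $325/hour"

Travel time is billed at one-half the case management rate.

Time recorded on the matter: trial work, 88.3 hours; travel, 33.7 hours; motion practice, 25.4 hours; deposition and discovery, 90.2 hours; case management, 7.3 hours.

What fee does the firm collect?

Motion practice: 25.4 × $310 = $7,874.00
Case management: 7.3 × $160 = $1,168.00
Trial work: 88.3 × $770 = $67,991.00
Deposition and discovery: 90.2 × $325 = $29,315.00
Subtotal: $7,874.00 + $1,168.00 + $67,991.00 + $29,315.00 = $106,348.00
Travel: 33.7 × ($160 ÷ 2) = 33.7 × $80.00 = $2,696.00
Total: $106,348.00 + $2,696.00 = $109,044.00

$109,044.00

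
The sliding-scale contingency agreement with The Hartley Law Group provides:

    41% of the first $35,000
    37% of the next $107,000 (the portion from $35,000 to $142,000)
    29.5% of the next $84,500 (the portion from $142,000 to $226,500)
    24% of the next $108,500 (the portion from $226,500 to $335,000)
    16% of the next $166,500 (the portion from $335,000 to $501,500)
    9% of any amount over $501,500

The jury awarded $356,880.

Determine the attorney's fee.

First $35,000 at 41% = $14,350.00
Next $107,000 at 37% = $39,590.00
Next $84,500 at 29.5% = $24,927.50
Next $108,500 at 24% = $26,040.00
Remaining $21,880 at 16% = $3,500.80
Fee: $14,350.00 + $39,590.00 + $24,927.50 + $26,040.00 + $3,500.80 = $108,408.30

$108,408.30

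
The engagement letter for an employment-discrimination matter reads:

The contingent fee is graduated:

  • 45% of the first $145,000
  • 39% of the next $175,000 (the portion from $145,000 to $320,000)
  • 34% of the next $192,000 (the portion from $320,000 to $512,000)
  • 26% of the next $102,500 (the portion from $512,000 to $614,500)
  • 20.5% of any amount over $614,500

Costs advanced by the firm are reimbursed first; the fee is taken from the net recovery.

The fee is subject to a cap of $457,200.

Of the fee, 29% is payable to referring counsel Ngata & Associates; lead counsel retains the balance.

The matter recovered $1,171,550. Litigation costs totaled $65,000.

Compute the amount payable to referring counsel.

Fee base (net of costs): $1,171,550 − $65,000 = $1,106,550
First $145,000 at 45% = $65,250.00
Next $175,000 at 39% = $68,250.00
Next $192,000 at 34% = $65,280.00
Next $102,500 at 26% = $26,650.00
Remaining $492,050 at 20.5% = $100,870.25
Fee: $65,250.00 + $68,250.00 + $65,280.00 + $26,650.00 + $100,870.25 = $326,300.25
$326,300.25 is under the $457,200 cap.
Referral share: 29% of $326,300.25 = $94,627.07; lead counsel retains $326,300.25 − $94,627.07 = $231,673.18.

$94,627.07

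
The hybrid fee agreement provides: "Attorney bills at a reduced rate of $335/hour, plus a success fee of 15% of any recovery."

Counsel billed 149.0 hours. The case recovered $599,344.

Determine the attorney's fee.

Hourly: 149.0 × $335 = $49,915.00
Success fee: 15% of $599,344 = $89,901.60
Total: $49,915.00 + $89,901.60 = $139,816.60

$139,816.60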